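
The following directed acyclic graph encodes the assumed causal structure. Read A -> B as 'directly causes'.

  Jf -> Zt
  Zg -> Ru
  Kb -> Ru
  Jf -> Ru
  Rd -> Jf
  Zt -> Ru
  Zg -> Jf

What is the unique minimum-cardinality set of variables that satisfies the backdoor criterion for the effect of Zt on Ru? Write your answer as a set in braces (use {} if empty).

Variables eligible for adjustment (non-descendants of Zt, excluding Zt and Ru): {Jf, Kb, Rd, Zg}.
Backdoor paths from Zt to Ru:
  P1: Zt <- Jf <- Zg -> Ru
  P2: Zt <- Jf -> Ru
The empty set is not sufficient: P1 (Zt <- Jf <- Zg -> Ru) has no collider blocking it and no conditioned non-collider, so it is open.
Try {Jf}:
  P1: blocked at chain node Jf ∈ conditioning set.
  P2: blocked at fork node Jf ∈ conditioning set.
{Jf} contains no descendant of Zt and blocks every backdoor path.
No other singleton works — e.g. {Zg} leaves P2 open — so {Jf} is the unique smallest valid adjustment set.

{Jf}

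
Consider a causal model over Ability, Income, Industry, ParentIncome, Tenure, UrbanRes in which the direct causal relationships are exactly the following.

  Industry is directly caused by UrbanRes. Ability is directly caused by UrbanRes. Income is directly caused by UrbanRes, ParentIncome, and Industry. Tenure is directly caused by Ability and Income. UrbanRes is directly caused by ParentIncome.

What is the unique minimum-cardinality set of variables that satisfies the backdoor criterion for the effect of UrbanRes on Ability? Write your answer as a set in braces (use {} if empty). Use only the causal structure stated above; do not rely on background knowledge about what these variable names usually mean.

Variables eligible for adjustment (non-descendants of UrbanRes, excluding UrbanRes and Ability): {ParentIncome}.
Backdoor paths from UrbanRes to Ability:
  P1: UrbanRes <- ParentIncome -> Income -> Tenure <- Ability
Each backdoor path contains an unconditioned collider, so every path is already blocked with the empty conditioning set:
  P1: blocked at collider Tenure (neither it nor any descendant is in the conditioning set).
The empty set is therefore the unique smallest valid set.

{}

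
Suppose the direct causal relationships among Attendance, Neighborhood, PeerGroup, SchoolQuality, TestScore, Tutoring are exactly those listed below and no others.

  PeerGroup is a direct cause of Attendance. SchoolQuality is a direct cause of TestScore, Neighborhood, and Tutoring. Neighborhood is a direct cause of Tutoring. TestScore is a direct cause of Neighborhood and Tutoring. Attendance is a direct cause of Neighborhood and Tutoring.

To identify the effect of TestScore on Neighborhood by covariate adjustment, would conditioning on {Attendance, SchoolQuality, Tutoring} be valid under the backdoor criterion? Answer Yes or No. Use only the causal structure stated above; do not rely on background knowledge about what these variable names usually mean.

Backdoor paths from TestScore to Neighborhood (paths whose first edge points into TestScore):
  P1: TestScore <- SchoolQuality -> Neighborhood
  P2: TestScore <- SchoolQuality -> Tutoring <- Attendance -> Neighborhood
  P3: TestScore <- SchoolQuality -> Tutoring <- Neighborhood
Condition 1 (no descendant of TestScore in the set): FAILS — Tutoring is a descendant of TestScore.
Condition 2 (every backdoor path blocked by {Attendance, SchoolQuality, Tutoring}):
  P1: blocked at fork node SchoolQuality ∈ conditioning set.
  P2: blocked at fork node SchoolQuality ∈ conditioning set.
  P3: blocked at fork node SchoolQuality ∈ conditioning set.
{Attendance, SchoolQuality, Tutoring} does not satisfy the backdoor criterion.

No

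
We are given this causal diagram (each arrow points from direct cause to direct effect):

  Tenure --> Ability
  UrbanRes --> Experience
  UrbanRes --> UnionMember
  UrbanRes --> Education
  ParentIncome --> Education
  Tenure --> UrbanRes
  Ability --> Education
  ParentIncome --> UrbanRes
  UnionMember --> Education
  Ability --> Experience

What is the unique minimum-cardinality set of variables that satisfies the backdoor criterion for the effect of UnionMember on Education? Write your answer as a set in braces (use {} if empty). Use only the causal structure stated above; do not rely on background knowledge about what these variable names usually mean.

Variables eligible for adjustment (non-descendants of UnionMember, excluding UnionMember and Education): {Ability, Experience, ParentIncome, Tenure, UrbanRes}.
Backdoor paths from UnionMember to Education:
  P1: UnionMember <- UrbanRes <- Tenure -> Ability -> Education
  P2: UnionMember <- UrbanRes <- ParentIncome -> Education
  P3: UnionMember <- UrbanRes -> Experience <- Ability -> Education
  P4: UnionMember <- UrbanRes -> Education
The empty set is not sufficient: P1 (UnionMember <- UrbanRes <- Tenure -> Ability -> Education) has no collider blocking it and no conditioned non-collider, so it is open.
Try {UrbanRes}:
  P1: blocked at chain node UrbanRes ∈ conditioning set.
  P2: blocked at chain node UrbanRes ∈ conditioning set.
  P3: blocked at fork node UrbanRes ∈ conditioning set.
  P4: blocked at fork node UrbanRes ∈ conditioning set.
{UrbanRes} contains no descendant of UnionMember and blocks every backdoor path.
No other singleton works — e.g. {Tenure} leaves P2 open — so {UrbanRes} is the unique smallest valid adjustment set.

{UrbanRes}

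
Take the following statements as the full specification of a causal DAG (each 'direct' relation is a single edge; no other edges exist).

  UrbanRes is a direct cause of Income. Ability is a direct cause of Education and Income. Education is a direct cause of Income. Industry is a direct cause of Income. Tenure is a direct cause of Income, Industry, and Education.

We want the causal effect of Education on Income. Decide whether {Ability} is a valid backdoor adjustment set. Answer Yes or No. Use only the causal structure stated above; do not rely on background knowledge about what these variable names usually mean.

Backdoor paths from Education to Income (paths whose first edge points into Education):
  P1: Education <- Tenure -> Industry -> Income
  P2: Education <- Tenure -> Income
  P3: Education <- Ability -> Income
Condition 1 (no descendant of Education in the set): holds — descendants of Education are {Income}; none are in {Ability}.
Condition 2 (every backdoor path blocked by {Ability}):
  P1: open — no interior node is in the conditioning set.
  P2: open — no interior node is in the conditioning set.
  P3: blocked at fork node Ability ∈ conditioning set.
{Ability} does not satisfy the backdoor criterion.

No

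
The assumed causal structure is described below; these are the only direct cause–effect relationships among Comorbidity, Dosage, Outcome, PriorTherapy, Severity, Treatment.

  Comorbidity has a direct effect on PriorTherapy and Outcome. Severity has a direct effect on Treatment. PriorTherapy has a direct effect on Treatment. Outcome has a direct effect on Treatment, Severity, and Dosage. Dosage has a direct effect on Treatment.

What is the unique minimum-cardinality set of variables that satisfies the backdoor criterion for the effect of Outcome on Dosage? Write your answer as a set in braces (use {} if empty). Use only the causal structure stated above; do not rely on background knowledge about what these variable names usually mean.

{}

Variables eligible for adjustment (non-descendants of Outcome, excluding Outcome and Dosage): {Comorbidity, PriorTherapy}.
Backdoor paths from Outcome to Dosage:
  P1: Outcome <- Comorbidity -> PriorTherapy -> Treatment <- Dosage
Each backdoor path contains an unconditioned collider, so every path is already blocked with the empty conditioning set:
  P1: blocked at collider Treatment (neither it nor any descendant is in the conditioning set).
The empty set is therefore the unique smallest valid set.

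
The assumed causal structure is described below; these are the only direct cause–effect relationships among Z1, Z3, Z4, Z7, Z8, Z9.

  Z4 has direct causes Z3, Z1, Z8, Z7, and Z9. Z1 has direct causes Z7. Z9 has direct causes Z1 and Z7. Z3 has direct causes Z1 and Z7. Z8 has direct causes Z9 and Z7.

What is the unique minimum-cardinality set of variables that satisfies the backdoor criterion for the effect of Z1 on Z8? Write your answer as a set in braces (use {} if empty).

Variables eligible for adjustment (non-descendants of Z1, excluding Z1 and Z8): {Z7}.
Backdoor paths from Z1 to Z8:
  P1: Z1 <- Z7 -> Z9 -> Z8
  P2: Z1 <- Z7 -> Z9 -> Z4 <- Z8
  P3: Z1 <- Z7 -> Z8
  P4: Z1 <- Z7 -> Z3 -> Z4 <- Z9 -> Z8
  P5: Z1 <- Z7 -> Z3 -> Z4 <- Z8
  P6: Z1 <- Z7 -> Z4 <- Z9 -> Z8
  P7: Z1 <- Z7 -> Z4 <- Z8
The empty set is not sufficient: P1 (Z1 <- Z7 -> Z9 -> Z8) has no collider blocking it and no conditioned non-collider, so it is open.
Try {Z7}:
  P1: blocked at fork node Z7 ∈ conditioning set.
  P2: blocked at fork node Z7 ∈ conditioning set.
  P3: blocked at fork node Z7 ∈ conditioning set.
  P4: blocked at fork node Z7 ∈ conditioning set.
  P5: blocked at fork node Z7 ∈ conditioning set.
  P6: blocked at fork node Z7 ∈ conditioning set.
  P7: blocked at fork node Z7 ∈ conditioning set.
{Z7} contains no descendant of Z1 and blocks every backdoor path.
{Z7} is the unique smallest valid adjustment set.

{Z7}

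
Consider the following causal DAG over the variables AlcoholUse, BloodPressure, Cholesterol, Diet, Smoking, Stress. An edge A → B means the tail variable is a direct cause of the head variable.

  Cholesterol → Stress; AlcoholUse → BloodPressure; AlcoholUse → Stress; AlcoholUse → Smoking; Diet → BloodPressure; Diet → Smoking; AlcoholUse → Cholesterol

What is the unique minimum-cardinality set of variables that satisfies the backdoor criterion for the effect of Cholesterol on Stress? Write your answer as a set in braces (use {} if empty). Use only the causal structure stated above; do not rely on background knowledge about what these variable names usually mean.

{AlcoholUse}

Variables eligible for adjustment (non-descendants of Cholesterol, excluding Cholesterol and Stress): {AlcoholUse, BloodPressure, Diet, Smoking}.
Backdoor paths from Cholesterol to Stress:
  P1: Cholesterol <- AlcoholUse -> Stress
The empty set is not sufficient: P1 (Cholesterol <- AlcoholUse -> Stress) has no collider blocking it and no conditioned non-collider, so it is open.
Try {AlcoholUse}:
  P1: blocked at fork node AlcoholUse ∈ conditioning set.
{AlcoholUse} contains no descendant of Cholesterol and blocks every backdoor path.
No other singleton works — e.g. {Diet} leaves P1 open — so {AlcoholUse} is the unique smallest valid adjustment set.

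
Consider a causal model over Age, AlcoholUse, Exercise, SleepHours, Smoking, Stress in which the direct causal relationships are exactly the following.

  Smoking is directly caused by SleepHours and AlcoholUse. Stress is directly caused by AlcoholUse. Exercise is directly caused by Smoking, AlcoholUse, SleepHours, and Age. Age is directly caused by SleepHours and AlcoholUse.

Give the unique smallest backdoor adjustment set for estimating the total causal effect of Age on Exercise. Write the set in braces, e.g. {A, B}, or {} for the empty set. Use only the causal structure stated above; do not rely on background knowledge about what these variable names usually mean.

Variables eligible for adjustment (non-descendants of Age, excluding Age and Exercise): {AlcoholUse, SleepHours, Smoking, Stress}.
Backdoor paths from Age to Exercise:
  P1: Age <- SleepHours -> Smoking <- AlcoholUse -> Exercise
  P2: Age <- SleepHours -> Smoking -> Exercise
  P3: Age <- SleepHours -> Exercise
  P4: Age <- AlcoholUse -> Smoking <- SleepHours -> Exercise
  P5: Age <- AlcoholUse -> Smoking -> Exercise
  P6: Age <- AlcoholUse -> Exercise
The empty set is not sufficient: P2 (Age <- SleepHours -> Smoking -> Exercise) has no collider blocking it and no conditioned non-collider, so it is open.
Try {AlcoholUse, SleepHours}:
  P1: blocked at fork node SleepHours ∈ conditioning set.
  P2: blocked at fork node SleepHours ∈ conditioning set.
  P3: blocked at fork node SleepHours ∈ conditioning set.
  P4: blocked at fork node AlcoholUse ∈ conditioning set.
  P5: blocked at fork node AlcoholUse ∈ conditioning set.
  P6: blocked at fork node AlcoholUse ∈ conditioning set.
{AlcoholUse, SleepHours} contains no descendant of Age and blocks every backdoor path.
Every element of {AlcoholUse, SleepHours} is needed (dropping AlcoholUse leaves P5 open; dropping SleepHours leaves P2 open), so no proper subset is valid.
Among all size-2 subsets of the eligible variables, only {AlcoholUse, SleepHours} blocks every backdoor path, so it is the unique smallest valid adjustment set.

{AlcoholUse, SleepHours}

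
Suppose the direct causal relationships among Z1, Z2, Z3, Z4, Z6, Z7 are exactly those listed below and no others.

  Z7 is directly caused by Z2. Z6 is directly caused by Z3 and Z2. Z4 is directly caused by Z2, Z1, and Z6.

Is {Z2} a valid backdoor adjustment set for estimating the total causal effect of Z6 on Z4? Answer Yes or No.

Backdoor paths from Z6 to Z4 (paths whose first edge points into Z6):
  P1: Z6 <- Z2 -> Z4
Condition 1 (no descendant of Z6 in the set): holds — descendants of Z6 are {Z4}; none are in {Z2}.
Condition 2 (every backdoor path blocked by {Z2}):
  P1: blocked at fork node Z2 ∈ conditioning set.
{Z2} satisfies the backdoor criterion.

Yes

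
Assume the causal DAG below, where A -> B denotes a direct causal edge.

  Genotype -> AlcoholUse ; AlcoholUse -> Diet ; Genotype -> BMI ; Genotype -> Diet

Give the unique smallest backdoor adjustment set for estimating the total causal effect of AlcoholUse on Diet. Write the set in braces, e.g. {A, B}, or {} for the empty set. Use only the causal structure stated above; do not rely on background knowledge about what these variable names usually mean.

Variables eligible for adjustment (non-descendants of AlcoholUse, excluding AlcoholUse and Diet): {BMI, Genotype}.
Backdoor paths from AlcoholUse to Diet:
  P1: AlcoholUse <- Genotype -> Diet
The empty set is not sufficient: P1 (AlcoholUse <- Genotype -> Diet) has no collider blocking it and no conditioned non-collider, so it is open.
Try {Genotype}:
  P1: blocked at fork node Genotype ∈ conditioning set.
{Genotype} contains no descendant of AlcoholUse and blocks every backdoor path.
No other singleton works — e.g. {BMI} leaves P1 open — so {Genotype} is the unique smallest valid adjustment set.

{Genotype}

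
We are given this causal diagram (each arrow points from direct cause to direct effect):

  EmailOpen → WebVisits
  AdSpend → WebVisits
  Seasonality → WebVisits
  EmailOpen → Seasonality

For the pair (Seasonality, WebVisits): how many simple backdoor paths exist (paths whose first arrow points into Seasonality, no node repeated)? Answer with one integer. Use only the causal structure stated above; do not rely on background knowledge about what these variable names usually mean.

A backdoor path from Seasonality to WebVisits is any simple undirected path whose first edge points into Seasonality (i.e. leaves Seasonality via a parent).
Parents of Seasonality: {EmailOpen}.
Enumerating:
  P1: Seasonality <- EmailOpen -> WebVisits
That exhausts the simple backdoor paths. Count: 1.

1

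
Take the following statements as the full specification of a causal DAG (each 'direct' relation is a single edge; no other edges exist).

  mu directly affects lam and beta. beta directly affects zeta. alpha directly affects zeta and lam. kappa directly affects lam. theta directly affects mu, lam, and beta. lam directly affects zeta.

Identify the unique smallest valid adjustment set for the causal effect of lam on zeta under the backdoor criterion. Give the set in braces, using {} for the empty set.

{alpha, beta}

Variables eligible for adjustment (non-descendants of lam, excluding lam and zeta): {alpha, beta, kappa, mu, theta}.
Backdoor paths from lam to zeta:
  P1: lam <- theta -> mu -> beta -> zeta
  P2: lam <- theta -> beta -> zeta
  P3: lam <- mu <- theta -> beta -> zeta
  P4: lam <- mu -> beta -> zeta
  P5: lam <- alpha -> zeta
The empty set is not sufficient: P1 (lam <- theta -> mu -> beta -> zeta) has no collider blocking it and no conditioned non-collider, so it is open.
Try {alpha, beta}:
  P1: blocked at chain node beta ∈ conditioning set.
  P2: blocked at chain node beta ∈ conditioning set.
  P3: blocked at chain node beta ∈ conditioning set.
  P4: blocked at chain node beta ∈ conditioning set.
  P5: blocked at fork node alpha ∈ conditioning set.
{alpha, beta} contains no descendant of lam and blocks every backdoor path.
Every element of {alpha, beta} is needed (dropping alpha leaves P5 open; dropping beta leaves P1 open), so no proper subset is valid.
Among all size-2 subsets of the eligible variables, only {alpha, beta} blocks every backdoor path, so it is the unique smallest valid adjustment set.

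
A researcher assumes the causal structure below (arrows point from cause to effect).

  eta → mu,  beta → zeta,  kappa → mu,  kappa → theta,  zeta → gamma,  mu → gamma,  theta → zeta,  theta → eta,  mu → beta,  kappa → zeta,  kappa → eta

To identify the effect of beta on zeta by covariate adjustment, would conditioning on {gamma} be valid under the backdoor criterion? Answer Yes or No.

Backdoor paths from beta to zeta (paths whose first edge points into beta):
  P1: beta <- mu <- kappa -> theta -> zeta
  P2: beta <- mu <- kappa -> eta <- theta -> zeta
  P3: beta <- mu <- kappa -> zeta
  P4: beta <- mu <- eta <- kappa -> theta -> zeta
  P5: beta <- mu <- eta <- kappa -> zeta
  P6: beta <- mu <- eta <- theta <- kappa -> zeta
  P7: beta <- mu <- eta <- theta -> zeta
  P8: beta <- mu -> gamma <- zeta
Condition 1 (no descendant of beta in the set): FAILS — gamma is a descendant of beta.
Condition 2 (every backdoor path blocked by {gamma}):
  P1: open — no interior node is in the conditioning set.
  P2: open — collider(s) eta are conditioned on (or have a conditioned descendant) and no non-collider on the path is in the set.
  P3: open — no interior node is in the conditioning set.
  P4: open — no interior node is in the conditioning set.
  P5: open — no interior node is in the conditioning set.
  P6: open — no interior node is in the conditioning set.
  P7: open — no interior node is in the conditioning set.
  P8: open — collider(s) gamma are conditioned on (or have a conditioned descendant) and no non-collider on the path is in the set.
{gamma} does not satisfy the backdoor criterion.

No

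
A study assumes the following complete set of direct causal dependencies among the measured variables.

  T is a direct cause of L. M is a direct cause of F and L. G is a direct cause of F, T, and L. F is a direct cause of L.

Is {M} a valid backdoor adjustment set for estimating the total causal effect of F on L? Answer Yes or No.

Backdoor paths from F to L (paths whose first edge points into F):
  P1: F <- G -> T -> L
  P2: F <- G -> L
  P3: F <- M -> L
Condition 1 (no descendant of F in the set): holds — descendants of F are {L}; none are in {M}.
Condition 2 (every backdoor path blocked by {M}):
  P1: open — no interior node is in the conditioning set.
  P2: open — no interior node is in the conditioning set.
  P3: blocked at fork node M ∈ conditioning set.
{M} does not satisfy the backdoor criterion.

No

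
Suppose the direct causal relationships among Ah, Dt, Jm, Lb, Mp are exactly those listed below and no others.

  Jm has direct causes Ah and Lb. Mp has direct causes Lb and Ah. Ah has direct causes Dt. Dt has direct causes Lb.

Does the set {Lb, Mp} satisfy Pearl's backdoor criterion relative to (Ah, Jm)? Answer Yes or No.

Backdoor paths from Ah to Jm (paths whose first edge points into Ah):
  P1: Ah <- Dt <- Lb -> Jm
Condition 1 (no descendant of Ah in the set): FAILS — Mp is a descendant of Ah.
Condition 2 (every backdoor path blocked by {Lb, Mp}):
  P1: blocked at fork node Lb ∈ conditioning set.
{Lb, Mp} does not satisfy the backdoor criterion.

No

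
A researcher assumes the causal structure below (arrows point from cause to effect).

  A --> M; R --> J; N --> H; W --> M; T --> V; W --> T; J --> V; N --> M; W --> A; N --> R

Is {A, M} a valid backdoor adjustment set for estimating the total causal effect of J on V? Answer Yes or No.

Backdoor paths from J to V (paths whose first edge points into J):
  P1: J <- R <- N -> M <- W -> T -> V
  P2: J <- R <- N -> M <- A <- W -> T -> V
Condition 1 (no descendant of J in the set): holds — descendants of J are {V}; none are in {A, M}.
Condition 2 (every backdoor path blocked by {A, M}):
  P1: open — collider(s) M are conditioned on (or have a conditioned descendant) and no non-collider on the path is in the set.
  P2: blocked at chain node A ∈ conditioning set.
{A, M} does not satisfy the backdoor criterion.

No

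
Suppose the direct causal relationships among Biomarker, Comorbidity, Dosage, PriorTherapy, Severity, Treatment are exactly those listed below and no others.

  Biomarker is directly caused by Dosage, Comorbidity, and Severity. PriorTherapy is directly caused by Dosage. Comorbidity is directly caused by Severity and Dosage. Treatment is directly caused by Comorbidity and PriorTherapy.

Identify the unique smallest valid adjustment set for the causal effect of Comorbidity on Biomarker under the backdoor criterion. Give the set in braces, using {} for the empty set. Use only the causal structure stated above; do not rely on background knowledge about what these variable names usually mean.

{Dosage, Severity}

Variables eligible for adjustment (non-descendants of Comorbidity, excluding Comorbidity and Biomarker): {Dosage, PriorTherapy, Severity}.
Backdoor paths from Comorbidity to Biomarker:
  P1: Comorbidity <- Dosage -> Biomarker
  P2: Comorbidity <- Severity -> Biomarker
The empty set is not sufficient: P1 (Comorbidity <- Dosage -> Biomarker) has no collider blocking it and no conditioned non-collider, so it is open.
Try {Dosage, Severity}:
  P1: blocked at fork node Dosage ∈ conditioning set.
  P2: blocked at fork node Severity ∈ conditioning set.
{Dosage, Severity} contains no descendant of Comorbidity and blocks every backdoor path.
Every element of {Dosage, Severity} is needed (dropping Dosage leaves P1 open; dropping Severity leaves P2 open), so no proper subset is valid.
Among all size-2 subsets of the eligible variables, only {Dosage, Severity} blocks every backdoor path, so it is the unique smallest valid adjustment set.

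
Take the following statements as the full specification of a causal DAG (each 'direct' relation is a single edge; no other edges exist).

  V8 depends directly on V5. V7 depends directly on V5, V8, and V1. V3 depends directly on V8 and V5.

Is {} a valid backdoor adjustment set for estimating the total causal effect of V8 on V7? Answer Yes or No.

Backdoor paths from V8 to V7 (paths whose first edge points into V8):
  P1: V8 <- V5 -> V7
Condition 1 (no descendant of V8 in the set): holds — descendants of V8 are {V3, V7}; none are in {}.
Condition 2 (every backdoor path blocked by {}):
  P1: open — no interior node is in the conditioning set.
{} does not satisfy the backdoor criterion.

No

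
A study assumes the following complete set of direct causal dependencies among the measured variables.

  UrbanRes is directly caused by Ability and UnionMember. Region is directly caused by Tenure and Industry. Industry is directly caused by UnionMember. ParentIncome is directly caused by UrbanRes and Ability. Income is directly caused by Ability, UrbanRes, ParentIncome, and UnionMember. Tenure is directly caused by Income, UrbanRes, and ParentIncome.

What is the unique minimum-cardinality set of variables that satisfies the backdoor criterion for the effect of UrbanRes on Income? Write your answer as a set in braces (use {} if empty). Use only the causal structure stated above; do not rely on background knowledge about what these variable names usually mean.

Variables eligible for adjustment (non-descendants of UrbanRes, excluding UrbanRes and Income): {Ability, Industry, UnionMember}.
Backdoor paths from UrbanRes to Income:
  P1: UrbanRes <- Ability -> ParentIncome -> Income
  P2: UrbanRes <- Ability -> ParentIncome -> Tenure <- Income
  P3: UrbanRes <- Ability -> ParentIncome -> Tenure -> Region <- Industry <- UnionMember -> Income
  P4: UrbanRes <- Ability -> Income
  P5: UrbanRes <- UnionMember -> Industry -> Region <- Tenure <- ParentIncome <- Ability -> Income
  P6: UrbanRes <- UnionMember -> Industry -> Region <- Tenure <- ParentIncome -> Income
  P7: UrbanRes <- UnionMember -> Industry -> Region <- Tenure <- Income
  P8: UrbanRes <- UnionMember -> Income
The empty set is not sufficient: P1 (UrbanRes <- Ability -> ParentIncome -> Income) has no collider blocking it and no conditioned non-collider, so it is open.
Try {Ability, UnionMember}:
  P1: blocked at fork node Ability ∈ conditioning set.
  P2: blocked at fork node Ability ∈ conditioning set.
  P3: blocked at fork node Ability ∈ conditioning set.
  P4: blocked at fork node Ability ∈ conditioning set.
  P5: blocked at fork node UnionMember ∈ conditioning set.
  P6: blocked at fork node UnionMember ∈ conditioning set.
  P7: blocked at fork node UnionMember ∈ conditioning set.
  P8: blocked at fork node UnionMember ∈ conditioning set.
{Ability, UnionMember} contains no descendant of UrbanRes and blocks every backdoor path.
Every element of {Ability, UnionMember} is needed (dropping Ability leaves P1 open; dropping UnionMember leaves P8 open), so no proper subset is valid.
Among all size-2 subsets of the eligible variables, only {Ability, UnionMember} blocks every backdoor path, so it is the unique smallest valid adjustment set.

{Ability, UnionMember}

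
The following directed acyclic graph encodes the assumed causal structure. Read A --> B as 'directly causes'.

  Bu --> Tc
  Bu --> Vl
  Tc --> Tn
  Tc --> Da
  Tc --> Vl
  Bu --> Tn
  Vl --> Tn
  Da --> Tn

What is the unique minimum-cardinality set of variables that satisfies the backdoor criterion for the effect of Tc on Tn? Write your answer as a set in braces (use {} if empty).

{Bu}

Variables eligible for adjustment (non-descendants of Tc, excluding Tc and Tn): {Bu}.
Backdoor paths from Tc to Tn:
  P1: Tc <- Bu -> Vl -> Tn
  P2: Tc <- Bu -> Tn
The empty set is not sufficient: P1 (Tc <- Bu -> Vl -> Tn) has no collider blocking it and no conditioned non-collider, so it is open.
Try {Bu}:
  P1: blocked at fork node Bu ∈ conditioning set.
  P2: blocked at fork node Bu ∈ conditioning set.
{Bu} contains no descendant of Tc and blocks every backdoor path.
{Bu} is the unique smallest valid adjustment set.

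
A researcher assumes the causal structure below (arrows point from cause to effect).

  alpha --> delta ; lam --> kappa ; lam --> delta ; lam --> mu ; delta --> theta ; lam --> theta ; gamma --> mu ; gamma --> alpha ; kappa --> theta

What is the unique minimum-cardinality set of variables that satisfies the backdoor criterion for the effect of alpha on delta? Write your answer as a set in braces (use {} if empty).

Variables eligible for adjustment (non-descendants of alpha, excluding alpha and delta): {gamma, kappa, lam, mu}.
Backdoor paths from alpha to delta:
  P1: alpha <- gamma -> mu <- lam -> kappa -> theta <- delta
  P2: alpha <- gamma -> mu <- lam -> delta
  P3: alpha <- gamma -> mu <- lam -> theta <- delta
Each backdoor path contains an unconditioned collider, so every path is already blocked with the empty conditioning set:
  P1: blocked at collider mu (neither it nor any descendant is in the conditioning set).
  P2: blocked at collider mu (neither it nor any descendant is in the conditioning set).
  P3: blocked at collider mu (neither it nor any descendant is in the conditioning set).
The empty set is therefore the unique smallest valid set.

{}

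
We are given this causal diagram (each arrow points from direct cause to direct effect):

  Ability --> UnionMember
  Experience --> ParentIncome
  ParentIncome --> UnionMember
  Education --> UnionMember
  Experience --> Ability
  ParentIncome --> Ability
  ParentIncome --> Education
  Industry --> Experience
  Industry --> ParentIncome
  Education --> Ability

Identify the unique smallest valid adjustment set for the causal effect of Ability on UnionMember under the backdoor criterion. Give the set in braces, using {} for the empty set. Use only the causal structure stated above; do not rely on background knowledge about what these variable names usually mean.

Variables eligible for adjustment (non-descendants of Ability, excluding Ability and UnionMember): {Education, Experience, Industry, ParentIncome}.
Backdoor paths from Ability to UnionMember:
  P1: Ability <- Experience <- Industry -> ParentIncome -> Education -> UnionMember
  P2: Ability <- Experience <- Industry -> ParentIncome -> UnionMember
  P3: Ability <- Experience -> ParentIncome -> Education -> UnionMember
  P4: Ability <- Experience -> ParentIncome -> UnionMember
  P5: Ability <- ParentIncome -> Education -> UnionMember
  P6: Ability <- ParentIncome -> UnionMember
  P7: Ability <- Education <- ParentIncome -> UnionMember
  P8: Ability <- Education -> UnionMember
The empty set is not sufficient: P1 (Ability <- Experience <- Industry -> ParentIncome -> Education -> UnionMember) has no collider blocking it and no conditioned non-collider, so it is open.
Try {Education, ParentIncome}:
  P1: blocked at chain node ParentIncome ∈ conditioning set.
  P2: blocked at chain node ParentIncome ∈ conditioning set.
  P3: blocked at chain node ParentIncome ∈ conditioning set.
  P4: blocked at chain node ParentIncome ∈ conditioning set.
  P5: blocked at fork node ParentIncome ∈ conditioning set.
  P6: blocked at fork node ParentIncome ∈ conditioning set.
  P7: blocked at chain node Education ∈ conditioning set.
  P8: blocked at fork node Education ∈ conditioning set.
{Education, ParentIncome} contains no descendant of Ability and blocks every backdoor path.
Every element of {Education, ParentIncome} is needed (dropping Education leaves P8 open; dropping ParentIncome leaves P2 open), so no proper subset is valid.
Among all size-2 subsets of the eligible variables, only {Education, ParentIncome} blocks every backdoor path, so it is the unique smallest valid adjustment set.

{Education, ParentIncome}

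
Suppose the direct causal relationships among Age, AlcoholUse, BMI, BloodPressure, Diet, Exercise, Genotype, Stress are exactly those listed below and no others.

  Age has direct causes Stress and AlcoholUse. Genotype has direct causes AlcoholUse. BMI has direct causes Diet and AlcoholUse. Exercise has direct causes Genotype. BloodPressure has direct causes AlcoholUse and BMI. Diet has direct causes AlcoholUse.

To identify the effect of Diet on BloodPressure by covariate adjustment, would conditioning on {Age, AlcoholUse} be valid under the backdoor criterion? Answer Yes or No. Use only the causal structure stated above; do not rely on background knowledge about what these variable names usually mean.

Yes

Backdoor paths from Diet to BloodPressure (paths whose first edge points into Diet):
  P1: Diet <- AlcoholUse -> BMI -> BloodPressure
  P2: Diet <- AlcoholUse -> BloodPressure
Condition 1 (no descendant of Diet in the set): holds — descendants of Diet are {BMI, BloodPressure}; none are in {Age, AlcoholUse}.
Condition 2 (every backdoor path blocked by {Age, AlcoholUse}):
  P1: blocked at fork node AlcoholUse ∈ conditioning set.
  P2: blocked at fork node AlcoholUse ∈ conditioning set.
{Age, AlcoholUse} satisfies the backdoor criterion.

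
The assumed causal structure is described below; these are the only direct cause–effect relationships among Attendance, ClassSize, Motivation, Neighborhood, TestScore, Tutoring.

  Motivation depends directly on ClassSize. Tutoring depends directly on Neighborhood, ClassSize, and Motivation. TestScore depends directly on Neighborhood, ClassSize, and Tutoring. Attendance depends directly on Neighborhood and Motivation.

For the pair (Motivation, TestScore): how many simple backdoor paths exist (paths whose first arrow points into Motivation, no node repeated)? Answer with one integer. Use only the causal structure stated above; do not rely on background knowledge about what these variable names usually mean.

A backdoor path from Motivation to TestScore is any simple undirected path whose first edge points into Motivation (i.e. leaves Motivation via a parent).
Parents of Motivation: {ClassSize}.
Enumerating:
  P1: Motivation <- ClassSize -> Tutoring <- Neighborhood -> TestScore
  P2: Motivation <- ClassSize -> Tutoring -> TestScore
  P3: Motivation <- ClassSize -> TestScore
That exhausts the simple backdoor paths. Count: 3.

3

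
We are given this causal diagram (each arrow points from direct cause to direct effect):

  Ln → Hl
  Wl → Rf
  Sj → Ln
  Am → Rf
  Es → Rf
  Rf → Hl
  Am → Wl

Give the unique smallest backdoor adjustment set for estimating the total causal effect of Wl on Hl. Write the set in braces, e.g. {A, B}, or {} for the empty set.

{Am}

Variables eligible for adjustment (non-descendants of Wl, excluding Wl and Hl): {Am, Es, Ln, Sj}.
Backdoor paths from Wl to Hl:
  P1: Wl <- Am -> Rf -> Hl
The empty set is not sufficient: P1 (Wl <- Am -> Rf -> Hl) has no collider blocking it and no conditioned non-collider, so it is open.
Try {Am}:
  P1: blocked at fork node Am ∈ conditioning set.
{Am} contains no descendant of Wl and blocks every backdoor path.
No other singleton works — e.g. {Sj} leaves P1 open — so {Am} is the unique smallest valid adjustment set.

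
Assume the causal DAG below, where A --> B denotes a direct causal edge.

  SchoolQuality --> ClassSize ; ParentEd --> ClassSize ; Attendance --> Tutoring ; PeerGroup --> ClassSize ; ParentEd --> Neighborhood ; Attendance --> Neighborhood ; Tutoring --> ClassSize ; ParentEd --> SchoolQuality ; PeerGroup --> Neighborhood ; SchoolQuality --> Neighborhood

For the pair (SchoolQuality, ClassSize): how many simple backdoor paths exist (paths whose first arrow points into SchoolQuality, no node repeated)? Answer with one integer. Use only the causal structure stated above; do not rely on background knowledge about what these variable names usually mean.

A backdoor path from SchoolQuality to ClassSize is any simple undirected path whose first edge points into SchoolQuality (i.e. leaves SchoolQuality via a parent).
Parents of SchoolQuality: {ParentEd}.
Enumerating:
  P1: SchoolQuality <- ParentEd -> Neighborhood <- Attendance -> Tutoring -> ClassSize
  P2: SchoolQuality <- ParentEd -> Neighborhood <- PeerGroup -> ClassSize
  P3: SchoolQuality <- ParentEd -> ClassSize
That exhausts the simple backdoor paths. Count: 3.

3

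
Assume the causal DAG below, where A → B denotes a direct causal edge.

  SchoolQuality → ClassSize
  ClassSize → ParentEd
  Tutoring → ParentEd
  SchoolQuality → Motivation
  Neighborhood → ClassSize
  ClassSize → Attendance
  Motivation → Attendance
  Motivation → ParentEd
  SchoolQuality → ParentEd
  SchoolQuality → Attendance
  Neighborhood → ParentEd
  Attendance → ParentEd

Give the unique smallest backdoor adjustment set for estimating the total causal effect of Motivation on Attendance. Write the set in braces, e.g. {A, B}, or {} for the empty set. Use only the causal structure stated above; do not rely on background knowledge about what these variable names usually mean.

Variables eligible for adjustment (non-descendants of Motivation, excluding Motivation and Attendance): {ClassSize, Neighborhood, SchoolQuality, Tutoring}.
Backdoor paths from Motivation to Attendance:
  P1: Motivation <- SchoolQuality -> ClassSize <- Neighborhood -> ParentEd <- Attendance
  P2: Motivation <- SchoolQuality -> ClassSize -> Attendance
  P3: Motivation <- SchoolQuality -> ClassSize -> ParentEd <- Attendance
  P4: Motivation <- SchoolQuality -> Attendance
  P5: Motivation <- SchoolQuality -> ParentEd <- Neighborhood -> ClassSize -> Attendance
  P6: Motivation <- SchoolQuality -> ParentEd <- ClassSize -> Attendance
  P7: Motivation <- SchoolQuality -> ParentEd <- Attendance
The empty set is not sufficient: P2 (Motivation <- SchoolQuality -> ClassSize -> Attendance) has no collider blocking it and no conditioned non-collider, so it is open.
Try {SchoolQuality}:
  P1: blocked at fork node SchoolQuality ∈ conditioning set.
  P2: blocked at fork node SchoolQuality ∈ conditioning set.
  P3: blocked at fork node SchoolQuality ∈ conditioning set.
  P4: blocked at fork node SchoolQuality ∈ conditioning set.
  P5: blocked at fork node SchoolQuality ∈ conditioning set.
  P6: blocked at fork node SchoolQuality ∈ conditioning set.
  P7: blocked at fork node SchoolQuality ∈ conditioning set.
{SchoolQuality} contains no descendant of Motivation and blocks every backdoor path.
No other singleton works — e.g. {Neighborhood} leaves P2 open — so {SchoolQuality} is the unique smallest valid adjustment set.

{SchoolQuality}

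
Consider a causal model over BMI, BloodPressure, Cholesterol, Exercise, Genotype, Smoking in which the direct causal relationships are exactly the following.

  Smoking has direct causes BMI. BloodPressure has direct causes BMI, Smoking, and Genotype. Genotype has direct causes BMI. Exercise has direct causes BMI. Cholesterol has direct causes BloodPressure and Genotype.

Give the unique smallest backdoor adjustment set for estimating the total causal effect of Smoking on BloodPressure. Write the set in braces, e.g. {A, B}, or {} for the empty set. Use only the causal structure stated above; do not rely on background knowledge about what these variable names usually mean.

{BMI}

Variables eligible for adjustment (non-descendants of Smoking, excluding Smoking and BloodPressure): {BMI, Exercise, Genotype}.
Backdoor paths from Smoking to BloodPressure:
  P1: Smoking <- BMI -> Genotype -> BloodPressure
  P2: Smoking <- BMI -> Genotype -> Cholesterol <- BloodPressure
  P3: Smoking <- BMI -> BloodPressure
The empty set is not sufficient: P1 (Smoking <- BMI -> Genotype -> BloodPressure) has no collider blocking it and no conditioned non-collider, so it is open.
Try {BMI}:
  P1: blocked at fork node BMI ∈ conditioning set.
  P2: blocked at fork node BMI ∈ conditioning set.
  P3: blocked at fork node BMI ∈ conditioning set.
{BMI} contains no descendant of Smoking and blocks every backdoor path.
No other singleton works — e.g. {Exercise} leaves P1 open — so {BMI} is the unique smallest valid adjustment set.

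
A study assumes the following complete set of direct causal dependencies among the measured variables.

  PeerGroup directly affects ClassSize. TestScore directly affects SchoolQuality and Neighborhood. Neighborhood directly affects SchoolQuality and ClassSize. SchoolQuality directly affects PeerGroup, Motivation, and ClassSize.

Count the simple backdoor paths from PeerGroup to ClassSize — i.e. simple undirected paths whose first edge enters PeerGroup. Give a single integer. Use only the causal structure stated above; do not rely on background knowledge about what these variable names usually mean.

3

A backdoor path from PeerGroup to ClassSize is any simple undirected path whose first edge points into PeerGroup (i.e. leaves PeerGroup via a parent).
Parents of PeerGroup: {SchoolQuality}.
Enumerating:
  P1: PeerGroup <- SchoolQuality <- TestScore -> Neighborhood -> ClassSize
  P2: PeerGroup <- SchoolQuality <- Neighborhood -> ClassSize
  P3: PeerGroup <- SchoolQuality -> ClassSize
That exhausts the simple backdoor paths. Count: 3.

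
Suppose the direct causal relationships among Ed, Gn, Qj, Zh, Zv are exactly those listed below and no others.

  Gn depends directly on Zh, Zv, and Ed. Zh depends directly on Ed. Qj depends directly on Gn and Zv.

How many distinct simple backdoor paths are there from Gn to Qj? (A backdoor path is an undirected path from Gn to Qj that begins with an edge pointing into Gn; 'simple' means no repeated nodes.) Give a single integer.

1

A backdoor path from Gn to Qj is any simple undirected path whose first edge points into Gn (i.e. leaves Gn via a parent).
Parents of Gn: {Ed, Zh, Zv}.
Enumerating:
  P1: Gn <- Zv -> Qj
That exhausts the simple backdoor paths. Count: 1.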